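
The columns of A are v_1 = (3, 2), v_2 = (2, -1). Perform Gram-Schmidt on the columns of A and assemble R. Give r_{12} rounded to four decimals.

r_{12} = 1.1094

v_1 = (3, 2); ‖v_1‖ = 3.6056, so e_1 = (0.8321, 0.5547).
r_{12} = e_1·v_2 = 1.1094.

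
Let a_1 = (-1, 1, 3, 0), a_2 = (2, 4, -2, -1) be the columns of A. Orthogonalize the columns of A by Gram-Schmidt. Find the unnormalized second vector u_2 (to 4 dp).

a_1 = (-1, 1, 3, 0); ‖a_1‖ = 3.3166, so e_1 = (-0.3015, 0.3015, 0.9045, 0.0000).
e_1·a_2 = (-0.3015)·2 + 0.3015·4 + 0.9045·(-2) + 0.0000·(-1) = -1.2060.
u_2 = a_2 + 1.2060·e_1 = (1.6364, 4.3636, -0.9091, -1.0000).

u_2 = (1.6364, 4.3636, -0.9091, -1.0000)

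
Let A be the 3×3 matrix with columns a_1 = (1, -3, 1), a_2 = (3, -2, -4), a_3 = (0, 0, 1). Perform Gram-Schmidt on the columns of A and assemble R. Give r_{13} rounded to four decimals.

r_{13} = 0.3015

a_1 = (1, -3, 1); ‖a_1‖ = 3.3166, so e_1 = (0.3015, -0.9045, 0.3015).
r_{13} = e_1·a_3 = 0.3015.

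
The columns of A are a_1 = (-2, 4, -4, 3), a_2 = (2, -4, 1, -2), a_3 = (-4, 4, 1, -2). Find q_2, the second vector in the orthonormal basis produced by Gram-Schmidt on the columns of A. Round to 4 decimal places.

a_1 = (-2, 4, -4, 3); ‖a_1‖ = 6.7082, so q_1 = (-0.2981, 0.5963, -0.5963, 0.4472).
q_1·a_2 = (-0.2981)·2 + 0.5963·(-4) + (-0.5963)·1 + 0.4472·(-2) = -4.4721.
u_2 = a_2 + 4.4721·q_1 = (0.6667, -1.3333, -1.6667, 0.0000).
‖u_2‖ = 2.2361, so q_2 = (0.2981, -0.5963, -0.7454, 0.0000).

q_2 = (0.2981, -0.5963, -0.7454, 0.0000)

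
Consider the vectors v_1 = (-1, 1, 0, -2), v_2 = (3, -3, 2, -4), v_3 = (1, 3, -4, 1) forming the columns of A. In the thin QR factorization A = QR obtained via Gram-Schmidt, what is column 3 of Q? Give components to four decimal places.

v_1 = (-1, 1, 0, -2); ‖v_1‖ = 2.4495, so e_1 = (-0.4082, 0.4082, 0.0000, -0.8165).
e_1·v_2 = (-0.4082)·3 + 0.4082·(-3) + 0.0000·2 + (-0.8165)·(-4) = 0.8165.
u_2 = v_2 − 0.8165·e_1 = (3.3333, -3.3333, 2.0000, -3.3333).
‖u_2‖ = 6.1101, so e_2 = (0.5455, -0.5455, 0.3273, -0.5455).
e_1·v_3 = (-0.4082)·1 + 0.4082·3 + 0.0000·(-4) + (-0.8165)·1 = 0.0000; e_2·v_3 = 0.5455·1 + (-0.5455)·3 + 0.3273·(-4) + (-0.5455)·1 = -2.9459.
u_3 = v_3 + 0.0000·e_1 + 2.9459·e_2 = (2.6071, 1.3929, -3.0357, -0.6071).
‖u_3‖ = 4.2804, so e_3 = (0.6091, 0.3254, -0.7092, -0.1418).

e_3 = (0.6091, 0.3254, -0.7092, -0.1418)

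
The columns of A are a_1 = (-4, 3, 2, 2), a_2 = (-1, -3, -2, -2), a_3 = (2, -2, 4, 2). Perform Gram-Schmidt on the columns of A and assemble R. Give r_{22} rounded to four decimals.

r_{22} = 3.5887

q_1 = a_1/‖a_1‖ = (-4, 3, 2, 2)/5.7446 = (-0.6963, 0.5222, 0.3482, 0.3482).
r_{12} = q_1·a_2 = -2.2630.
u_2 = a_2 + 2.2630·q_1 = (-2.5758, -1.8182, -1.2121, -1.2121).
r_{22} = ‖u_2‖ = 3.5887.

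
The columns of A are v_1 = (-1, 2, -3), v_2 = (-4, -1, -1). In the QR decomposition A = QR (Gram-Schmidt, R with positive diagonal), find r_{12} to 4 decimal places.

v_1 = (-1, 2, -3); ‖v_1‖ = 3.7417, so e_1 = (-0.2673, 0.5345, -0.8018).
r_{12} = e_1·v_2 = 1.3363.

r_{12} = 1.3363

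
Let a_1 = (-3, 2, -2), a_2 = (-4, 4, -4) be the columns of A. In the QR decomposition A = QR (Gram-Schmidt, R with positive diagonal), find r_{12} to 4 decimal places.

a_1 = (-3, 2, -2); ‖a_1‖ = 4.1231, so q_1 = (-0.7276, 0.4851, -0.4851).
r_{12} = q_1·a_2 = 6.7910.

r_{12} = 6.7910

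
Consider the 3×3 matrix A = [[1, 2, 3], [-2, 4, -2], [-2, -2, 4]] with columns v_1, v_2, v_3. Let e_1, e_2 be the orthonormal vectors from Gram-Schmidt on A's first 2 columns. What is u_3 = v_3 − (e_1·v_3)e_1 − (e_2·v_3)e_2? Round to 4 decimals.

e_1 = v_1/‖v_1‖ = (1, -2, -2)/3.0000 = (0.3333, -0.6667, -0.6667).
r_{12} = e_1·v_2 = -0.6667.
u_2 = v_2 + 0.6667·e_1 = (2.2222, 3.5556, -2.4444).
‖u_2‖ = 4.8534, so e_2 = (0.4579, 0.7326, -0.5037).
r_{13} = e_1·v_3 = -0.3333; r_{23} = e_2·v_3 = -2.1062.
u_3 = v_3 + 0.3333·e_1 + 2.1062·e_2 = (4.0755, -0.6792, 2.7170).

u_3 = (4.0755, -0.6792, 2.7170)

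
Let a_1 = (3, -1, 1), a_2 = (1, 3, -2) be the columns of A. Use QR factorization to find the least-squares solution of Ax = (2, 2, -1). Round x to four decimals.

x = (0.4133, 0.7733)

q_1 = a_1/‖a_1‖ = (3, -1, 1)/3.3166 = (0.9045, -0.3015, 0.3015).
r_{12} = q_1·a_2 = -0.6030.
u_2 = a_2 + 0.6030·q_1 = (1.5455, 2.8182, -1.8182).
‖u_2‖ = 3.6927, so q_2 = (0.4185, 0.7632, -0.4924).
Qᵀb = (0.9045, 2.8557).
Back-substitute: x_2 = 2.8557/3.6927 = 0.7733.
x_1 = (0.9045 + 0.6030·0.7733)/3.3166 = 0.4133.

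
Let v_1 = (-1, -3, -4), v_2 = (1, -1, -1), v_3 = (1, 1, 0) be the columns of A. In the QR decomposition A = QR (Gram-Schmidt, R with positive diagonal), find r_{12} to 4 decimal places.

r_{12} = 1.1767

v_1 = (-1, -3, -4); ‖v_1‖ = 5.0990, so e_1 = (-0.1961, -0.5883, -0.7845).
r_{12} = e_1·v_2 = 1.1767.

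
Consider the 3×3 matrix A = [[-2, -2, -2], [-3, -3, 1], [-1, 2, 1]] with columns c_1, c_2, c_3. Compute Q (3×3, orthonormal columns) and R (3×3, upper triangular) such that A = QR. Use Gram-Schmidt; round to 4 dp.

q_1 = c_1/‖c_1‖ = (-2, -3, -1)/3.7417 = (-0.5345, -0.8018, -0.2673).
r_{12} = q_1·c_2 = 2.9399.
u_2 = c_2 − 2.9399·q_1 = (-0.4286, -0.6429, 2.7857).
‖u_2‖ = 2.8909, so q_2 = (-0.1482, -0.2224, 0.9636).
r_{13} = q_1·c_3 = 0.0000; r_{23} = q_2·c_3 = 1.0377.
u_3 = c_3 + 0.0000·q_1 − 1.0377·q_2 = (-1.8462, 1.2308, 0.0000).
‖u_3‖ = 2.2188, so q_3 = (-0.8321, 0.5547, 0.0000).

Q = [[-0.5345, -0.1482, -0.8321], [-0.8018, -0.2224, 0.5547], [-0.2673, 0.9636, 0.0000]], R = [[3.7417, 2.9399, 0.0000], [0.0000, 2.8909, 1.0377], [0.0000, 0.0000, 2.2188]]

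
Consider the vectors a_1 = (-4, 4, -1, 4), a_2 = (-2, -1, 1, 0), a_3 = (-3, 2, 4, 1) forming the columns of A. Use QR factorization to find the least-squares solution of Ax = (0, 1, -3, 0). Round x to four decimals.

x = (0.3754, -0.1183, -0.5521)

a_1 = (-4, 4, -1, 4); ‖a_1‖ = 7.0000, so q_1 = (-0.5714, 0.5714, -0.1429, 0.5714).
q_1·a_2 = (-0.5714)·(-2) + 0.5714·(-1) + (-0.1429)·1 + 0.5714·0 = 0.4286.
u_2 = a_2 − 0.4286·q_1 = (-1.7551, -1.2449, 1.0612, -0.2449).
‖u_2‖ = 2.4117, so q_2 = (-0.7277, -0.5162, 0.4400, -0.1015).
q_1·a_3 = (-0.5714)·(-3) + 0.5714·2 + (-0.1429)·4 + 0.5714·1 = 2.8571; q_2·a_3 = (-0.7277)·(-3) + (-0.5162)·2 + 0.4400·4 + (-0.1015)·1 = 2.8094.
u_3 = a_3 − 2.8571·q_1 − 2.8094·q_2 = (0.6772, 1.8175, 3.1719, -0.3474).
‖u_3‖ = 3.7341, so q_3 = (0.1814, 0.4867, 0.8494, -0.0930).
Qᵀb = (1.0000, -1.8363, -2.0616).
Back-substitute: x_3 = -2.0616/3.7341 = -0.5521.
x_2 = (-1.8363 − 2.8094·(-0.5521))/2.4117 = -0.1183.
x_1 = (1.0000 − 0.4286·(-0.1183) − 2.8571·(-0.5521))/7.0000 = 0.3754.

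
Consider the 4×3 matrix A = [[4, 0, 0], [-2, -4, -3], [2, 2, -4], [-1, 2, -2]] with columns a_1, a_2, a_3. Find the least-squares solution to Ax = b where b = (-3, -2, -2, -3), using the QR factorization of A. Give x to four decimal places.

q_1 = a_1/‖a_1‖ = (4, -2, 2, -1)/5.0000 = (0.8000, -0.4000, 0.4000, -0.2000).
r_{12} = q_1·a_2 = 2.0000.
u_2 = a_2 − 2.0000·q_1 = (-1.6000, -3.2000, 1.2000, 2.4000).
‖u_2‖ = 4.4721, so q_2 = (-0.3578, -0.7155, 0.2683, 0.5367).
r_{13} = q_1·a_3 = 0.0000; r_{23} = q_2·a_3 = 0.0000.
u_3 = a_3 − 0.0000·q_1 + 0.0000·q_2 = (0.0000, -3.0000, -4.0000, -2.0000).
‖u_3‖ = 5.3852, so q_3 = (0.0000, -0.5571, -0.7428, -0.3714).
Qᵀb = (-1.8000, 0.3578, 3.7139).
Back-substitute: x_3 = 3.7139/5.3852 = 0.6897.
x_2 = (0.3578 + 0.0000·0.6897)/4.4721 = 0.0800.
x_1 = (-1.8000 − 2.0000·0.0800 − 0.0000·0.6897)/5.0000 = -0.3920.

x = (-0.3920, 0.0800, 0.6897)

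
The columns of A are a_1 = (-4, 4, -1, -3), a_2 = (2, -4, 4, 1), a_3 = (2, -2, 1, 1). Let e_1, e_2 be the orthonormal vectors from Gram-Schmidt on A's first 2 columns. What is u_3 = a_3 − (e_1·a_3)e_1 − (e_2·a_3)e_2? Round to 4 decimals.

a_1 = (-4, 4, -1, -3); ‖a_1‖ = 6.4807, so e_1 = (-0.6172, 0.6172, -0.1543, -0.4629).
e_1·a_2 = (-0.6172)·2 + 0.6172·(-4) + (-0.1543)·4 + (-0.4629)·1 = -4.7834.
u_2 = a_2 + 4.7834·e_1 = (-0.9524, -1.0476, 3.2619, -1.2143).
‖u_2‖ = 3.7575, so e_2 = (-0.2535, -0.2788, 0.8681, -0.3232).
e_1·a_3 = (-0.6172)·2 + 0.6172·(-2) + (-0.1543)·1 + (-0.4629)·1 = -3.0861; e_2·a_3 = (-0.2535)·2 + (-0.2788)·(-2) + 0.8681·1 + (-0.3232)·1 = 0.5956.
u_3 = a_3 + 3.0861·e_1 − 0.5956·e_2 = (0.2462, 0.0708, 0.0067, -0.2361).

u_3 = (0.2462, 0.0708, 0.0067, -0.2361)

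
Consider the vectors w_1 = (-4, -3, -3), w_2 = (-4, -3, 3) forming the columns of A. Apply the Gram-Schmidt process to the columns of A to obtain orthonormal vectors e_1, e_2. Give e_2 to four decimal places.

w_1 = (-4, -3, -3); ‖w_1‖ = 5.8310, so e_1 = (-0.6860, -0.5145, -0.5145).
e_1·w_2 = (-0.6860)·(-4) + (-0.5145)·(-3) + (-0.5145)·3 = 2.7440.
u_2 = w_2 − 2.7440·e_1 = (-2.1176, -1.5882, 4.4118).
‖u_2‖ = 5.1450, so e_2 = (-0.4116, -0.3087, 0.8575).

e_2 = (-0.4116, -0.3087, 0.8575)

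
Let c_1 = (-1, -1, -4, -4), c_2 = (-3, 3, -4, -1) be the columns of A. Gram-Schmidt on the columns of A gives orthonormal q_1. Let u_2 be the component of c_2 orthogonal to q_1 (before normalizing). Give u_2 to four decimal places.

c_1 = (-1, -1, -4, -4); ‖c_1‖ = 5.8310, so q_1 = (-0.1715, -0.1715, -0.6860, -0.6860).
q_1·c_2 = (-0.1715)·(-3) + (-0.1715)·3 + (-0.6860)·(-4) + (-0.6860)·(-1) = 3.4300.
u_2 = c_2 − 3.4300·q_1 = (-2.4118, 3.5882, -1.6471, 1.3529).

u_2 = (-2.4118, 3.5882, -1.6471, 1.3529)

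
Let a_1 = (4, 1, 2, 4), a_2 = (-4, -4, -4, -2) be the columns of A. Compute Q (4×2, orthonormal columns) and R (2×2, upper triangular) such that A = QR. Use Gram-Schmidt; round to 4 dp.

Q = [[0.6576, -0.0262], [0.1644, -0.7347], [0.3288, -0.4986], [0.6576, 0.4592]], R = [[6.0828, -5.9184], [0.0000, 4.1198]]

a_1 = (4, 1, 2, 4); ‖a_1‖ = 6.0828, so e_1 = (0.6576, 0.1644, 0.3288, 0.6576).
e_1·a_2 = 0.6576·(-4) + 0.1644·(-4) + 0.3288·(-4) + 0.6576·(-2) = -5.9184.
u_2 = a_2 + 5.9184·e_1 = (-0.1081, -3.0270, -2.0541, 1.8919).
‖u_2‖ = 4.1198, so e_2 = (-0.0262, -0.7347, -0.4986, 0.4592).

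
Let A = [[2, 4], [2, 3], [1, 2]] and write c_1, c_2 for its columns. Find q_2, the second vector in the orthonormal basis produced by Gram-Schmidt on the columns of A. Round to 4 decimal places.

q_1 = c_1/‖c_1‖ = (2, 2, 1)/3.0000 = (0.6667, 0.6667, 0.3333).
r_{12} = q_1·c_2 = 5.3333.
u_2 = c_2 − 5.3333·q_1 = (0.4444, -0.5556, 0.2222).
‖u_2‖ = 0.7454, so q_2 = (0.5963, -0.7454, 0.2981).

q_2 = (0.5963, -0.7454, 0.2981)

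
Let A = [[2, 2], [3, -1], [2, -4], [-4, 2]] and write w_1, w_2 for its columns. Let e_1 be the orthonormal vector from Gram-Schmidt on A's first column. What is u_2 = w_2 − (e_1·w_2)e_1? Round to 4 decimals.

u_2 = (2.9091, 0.3636, -3.0909, 0.1818)

e_1 = w_1/‖w_1‖ = (2, 3, 2, -4)/5.7446 = (0.3482, 0.5222, 0.3482, -0.6963).
r_{12} = e_1·w_2 = -2.6112.
u_2 = w_2 + 2.6112·e_1 = (2.9091, 0.3636, -3.0909, 0.1818).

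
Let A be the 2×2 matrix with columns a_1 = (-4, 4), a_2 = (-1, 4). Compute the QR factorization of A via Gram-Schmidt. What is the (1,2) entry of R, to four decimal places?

a_1 = (-4, 4); ‖a_1‖ = 5.6569, so e_1 = (-0.7071, 0.7071).
r_{12} = e_1·a_2 = 3.5355.

r_{12} = 3.5355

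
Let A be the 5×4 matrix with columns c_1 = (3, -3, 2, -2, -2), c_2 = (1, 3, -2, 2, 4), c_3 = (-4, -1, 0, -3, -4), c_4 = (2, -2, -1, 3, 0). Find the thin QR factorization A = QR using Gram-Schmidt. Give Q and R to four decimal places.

c_1 = (3, -3, 2, -2, -2); ‖c_1‖ = 5.4772, so e_1 = (0.5477, -0.5477, 0.3651, -0.3651, -0.3651).
e_1·c_2 = 0.5477·1 + (-0.5477)·3 + 0.3651·(-2) + (-0.3651)·2 + (-0.3651)·4 = -4.0166.
u_2 = c_2 + 4.0166·e_1 = (3.2000, 0.8000, -0.5333, 0.5333, 2.5333).
‖u_2‖ = 4.2269, so e_2 = (0.7571, 0.1893, -0.1262, 0.1262, 0.5993).
e_1·c_3 = 0.5477·(-4) + (-0.5477)·(-1) + 0.3651·0 + (-0.3651)·(-3) + (-0.3651)·(-4) = 0.9129; e_2·c_3 = 0.7571·(-4) + 0.1893·(-1) + (-0.1262)·0 + 0.1262·(-3) + 0.5993·(-4) = -5.9934.
u_3 = c_3 − 0.9129·e_1 + 5.9934·e_2 = (0.0373, 0.6343, -1.0896, -1.9104, -0.0746).
‖u_3‖ = 2.2905, so e_3 = (0.0163, 0.2769, -0.4757, -0.8341, -0.0326).
e_1·c_4 = 0.5477·2 + (-0.5477)·(-2) + 0.3651·(-1) + (-0.3651)·3 + (-0.3651)·0 = 0.7303; e_2·c_4 = 0.7571·2 + 0.1893·(-2) + (-0.1262)·(-1) + 0.1262·3 + 0.5993·0 = 1.6403; e_3·c_4 = 0.0163·2 + 0.2769·(-2) + (-0.4757)·(-1) + (-0.8341)·3 + (-0.0326)·0 = -2.5479.
u_4 = c_4 − 0.7303·e_1 − 1.6403·e_2 + 2.5479·e_3 = (0.3997, -1.2048, -2.2717, 0.9346, -0.7994).
‖u_4‖ = 2.8783, so e_4 = (0.1389, -0.4186, -0.7893, 0.3247, -0.2777).

Q = [[0.5477, 0.7571, 0.0163, 0.1389], [-0.5477, 0.1893, 0.2769, -0.4186], [0.3651, -0.1262, -0.4757, -0.7893], [-0.3651, 0.1262, -0.8341, 0.3247], [-0.3651, 0.5993, -0.0326, -0.2777]], R = [[5.4772, -4.0166, 0.9129, 0.7303], [0.0000, 4.2269, -5.9934, 1.6403], [0.0000, 0.0000, 2.2905, -2.5479], [0.0000, 0.0000, 0.0000, 2.8783]]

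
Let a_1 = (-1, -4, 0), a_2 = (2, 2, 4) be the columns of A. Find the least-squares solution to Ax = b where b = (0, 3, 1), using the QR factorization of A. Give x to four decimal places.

x = (-0.6104, 0.1623)

a_1 = (-1, -4, 0); ‖a_1‖ = 4.1231, so e_1 = (-0.2425, -0.9701, 0.0000).
e_1·a_2 = (-0.2425)·2 + (-0.9701)·2 + 0.0000·4 = -2.4254.
u_2 = a_2 + 2.4254·e_1 = (1.4118, -0.3529, 4.0000).
‖u_2‖ = 4.2565, so e_2 = (0.3317, -0.0829, 0.9397).
Qᵀb = (-2.9104, 0.6910).
Back-substitute: x_2 = 0.6910/4.2565 = 0.1623.
x_1 = (-2.9104 + 2.4254·0.1623)/4.1231 = -0.6104.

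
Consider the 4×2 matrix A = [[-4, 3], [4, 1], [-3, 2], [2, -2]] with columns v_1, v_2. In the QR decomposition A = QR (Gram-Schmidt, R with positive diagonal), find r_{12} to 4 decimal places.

r_{12} = -2.6833

v_1 = (-4, 4, -3, 2); ‖v_1‖ = 6.7082, so e_1 = (-0.5963, 0.5963, -0.4472, 0.2981).
r_{12} = e_1·v_2 = -2.6833.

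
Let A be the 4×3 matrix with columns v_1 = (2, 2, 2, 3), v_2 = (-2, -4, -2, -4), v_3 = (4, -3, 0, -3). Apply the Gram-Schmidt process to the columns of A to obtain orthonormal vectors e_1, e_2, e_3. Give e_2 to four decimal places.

e_2 = (0.4082, -0.8165, 0.4082, 0.0000)

v_1 = (2, 2, 2, 3); ‖v_1‖ = 4.5826, so e_1 = (0.4364, 0.4364, 0.4364, 0.6547).
e_1·v_2 = 0.4364·(-2) + 0.4364·(-4) + 0.4364·(-2) + 0.6547·(-4) = -6.1101.
u_2 = v_2 + 6.1101·e_1 = (0.6667, -1.3333, 0.6667, 0.0000).
‖u_2‖ = 1.6330, so e_2 = (0.4082, -0.8165, 0.4082, 0.0000).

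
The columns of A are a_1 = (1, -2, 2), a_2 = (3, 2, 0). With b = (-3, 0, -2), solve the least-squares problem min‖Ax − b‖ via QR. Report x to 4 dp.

a_1 = (1, -2, 2); ‖a_1‖ = 3.0000, so q_1 = (0.3333, -0.6667, 0.6667).
q_1·a_2 = 0.3333·3 + (-0.6667)·2 + 0.6667·0 = -0.3333.
u_2 = a_2 + 0.3333·q_1 = (3.1111, 1.7778, 0.2222).
‖u_2‖ = 3.5901, so q_2 = (0.8666, 0.4952, 0.0619).
Qᵀb = (-2.3333, -2.7235).
Back-substitute: x_2 = -2.7235/3.5901 = -0.7586.
x_1 = (-2.3333 + 0.3333·(-0.7586))/3.0000 = -0.8621.

x = (-0.8621, -0.7586)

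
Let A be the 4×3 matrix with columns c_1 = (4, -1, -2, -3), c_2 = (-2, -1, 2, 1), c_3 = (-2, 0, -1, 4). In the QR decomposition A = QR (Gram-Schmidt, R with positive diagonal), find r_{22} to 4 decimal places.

r_{22} = 1.8619

e_1 = c_1/‖c_1‖ = (4, -1, -2, -3)/5.4772 = (0.7303, -0.1826, -0.3651, -0.5477).
r_{12} = e_1·c_2 = -2.5560.
u_2 = c_2 + 2.5560·e_1 = (-0.1333, -1.4667, 1.0667, -0.4000).
r_{22} = ‖u_2‖ = 1.8619.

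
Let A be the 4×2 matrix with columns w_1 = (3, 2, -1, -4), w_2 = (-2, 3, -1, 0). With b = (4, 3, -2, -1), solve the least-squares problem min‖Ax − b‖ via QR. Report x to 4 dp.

w_1 = (3, 2, -1, -4); ‖w_1‖ = 5.4772, so q_1 = (0.5477, 0.3651, -0.1826, -0.7303).
q_1·w_2 = 0.5477·(-2) + 0.3651·3 + (-0.1826)·(-1) + (-0.7303)·0 = 0.1826.
u_2 = w_2 − 0.1826·q_1 = (-2.1000, 2.9333, -0.9667, 0.1333).
‖u_2‖ = 3.7372, so q_2 = (-0.5619, 0.7849, -0.2587, 0.0357).
Qᵀb = (4.3818, 0.5887).
Back-substitute: x_2 = 0.5887/3.7372 = 0.1575.
x_1 = (4.3818 − 0.1826·0.1575)/5.4772 = 0.7947.

x = (0.7947, 0.1575)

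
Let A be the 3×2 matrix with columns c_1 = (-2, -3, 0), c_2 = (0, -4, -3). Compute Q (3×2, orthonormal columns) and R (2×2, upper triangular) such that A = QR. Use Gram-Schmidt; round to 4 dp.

Q = [[-0.5547, 0.4948], [-0.8321, -0.3298], [0.0000, -0.8040]], R = [[3.6056, 3.3282], [0.0000, 3.7314]]

e_1 = c_1/‖c_1‖ = (-2, -3, 0)/3.6056 = (-0.5547, -0.8321, 0.0000).
r_{12} = e_1·c_2 = 3.3282.
u_2 = c_2 − 3.3282·e_1 = (1.8462, -1.2308, -3.0000).
‖u_2‖ = 3.7314, so e_2 = (0.4948, -0.3298, -0.8040).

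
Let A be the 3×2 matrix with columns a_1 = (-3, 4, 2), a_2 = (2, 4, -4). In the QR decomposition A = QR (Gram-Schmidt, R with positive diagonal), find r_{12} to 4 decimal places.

r_{12} = 0.3714

a_1 = (-3, 4, 2); ‖a_1‖ = 5.3852, so e_1 = (-0.5571, 0.7428, 0.3714).
r_{12} = e_1·a_2 = 0.3714.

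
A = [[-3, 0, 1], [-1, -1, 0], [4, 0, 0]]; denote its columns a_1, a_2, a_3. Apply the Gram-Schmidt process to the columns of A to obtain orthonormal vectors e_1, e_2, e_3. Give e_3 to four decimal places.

a_1 = (-3, -1, 4); ‖a_1‖ = 5.0990, so e_1 = (-0.5883, -0.1961, 0.7845).
e_1·a_2 = (-0.5883)·0 + (-0.1961)·(-1) + 0.7845·0 = 0.1961.
u_2 = a_2 − 0.1961·e_1 = (0.1154, -0.9615, -0.1538).
‖u_2‖ = 0.9806, so e_2 = (0.1177, -0.9806, -0.1569).
e_1·a_3 = (-0.5883)·1 + (-0.1961)·0 + 0.7845·0 = -0.5883; e_2·a_3 = 0.1177·1 + (-0.9806)·0 + (-0.1569)·0 = 0.1177.
u_3 = a_3 + 0.5883·e_1 − 0.1177·e_2 = (0.6400, 0.0000, 0.4800).
‖u_3‖ = 0.8000, so e_3 = (0.8000, 0.0000, 0.6000).

e_3 = (0.8000, 0.0000, 0.6000)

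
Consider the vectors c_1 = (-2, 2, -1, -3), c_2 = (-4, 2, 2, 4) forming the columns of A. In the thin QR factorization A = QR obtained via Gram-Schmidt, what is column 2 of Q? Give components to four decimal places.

e_1 = c_1/‖c_1‖ = (-2, 2, -1, -3)/4.2426 = (-0.4714, 0.4714, -0.2357, -0.7071).
r_{12} = e_1·c_2 = -0.4714.
u_2 = c_2 + 0.4714·e_1 = (-4.2222, 2.2222, 1.8889, 3.6667).
‖u_2‖ = 6.3070, so e_2 = (-0.6695, 0.3523, 0.2995, 0.5814).

e_2 = (-0.6695, 0.3523, 0.2995, 0.5814)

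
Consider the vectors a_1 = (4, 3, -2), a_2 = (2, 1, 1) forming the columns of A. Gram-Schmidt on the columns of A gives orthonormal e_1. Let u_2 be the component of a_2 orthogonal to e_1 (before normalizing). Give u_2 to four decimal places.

u_2 = (0.7586, 0.0690, 1.6207)

a_1 = (4, 3, -2); ‖a_1‖ = 5.3852, so e_1 = (0.7428, 0.5571, -0.3714).
e_1·a_2 = 0.7428·2 + 0.5571·1 + (-0.3714)·1 = 1.6713.
u_2 = a_2 − 1.6713·e_1 = (0.7586, 0.0690, 1.6207).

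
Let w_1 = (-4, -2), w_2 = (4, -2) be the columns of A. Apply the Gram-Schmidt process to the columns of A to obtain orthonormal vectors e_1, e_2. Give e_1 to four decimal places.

w_1 = (-4, -2); ‖w_1‖ = 4.4721, so e_1 = (-0.8944, -0.4472).

e_1 = (-0.8944, -0.4472)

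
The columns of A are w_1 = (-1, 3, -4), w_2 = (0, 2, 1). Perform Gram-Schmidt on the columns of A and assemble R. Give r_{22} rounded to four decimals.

w_1 = (-1, 3, -4); ‖w_1‖ = 5.0990, so e_1 = (-0.1961, 0.5883, -0.7845).
e_1·w_2 = (-0.1961)·0 + 0.5883·2 + (-0.7845)·1 = 0.3922.
u_2 = w_2 − 0.3922·e_1 = (0.0769, 1.7692, 1.3077).
r_{22} = ‖u_2‖ = 2.2014.

r_{22} = 2.2014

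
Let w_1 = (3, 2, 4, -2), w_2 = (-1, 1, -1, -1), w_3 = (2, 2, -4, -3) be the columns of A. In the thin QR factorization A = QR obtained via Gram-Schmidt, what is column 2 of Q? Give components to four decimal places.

q_2 = (-0.3767, 0.6121, -0.3296, -0.6121)

q_1 = w_1/‖w_1‖ = (3, 2, 4, -2)/5.7446 = (0.5222, 0.3482, 0.6963, -0.3482).
r_{12} = q_1·w_2 = -0.5222.
u_2 = w_2 + 0.5222·q_1 = (-0.7273, 1.1818, -0.6364, -1.1818).
‖u_2‖ = 1.9306, so q_2 = (-0.3767, 0.6121, -0.3296, -0.6121).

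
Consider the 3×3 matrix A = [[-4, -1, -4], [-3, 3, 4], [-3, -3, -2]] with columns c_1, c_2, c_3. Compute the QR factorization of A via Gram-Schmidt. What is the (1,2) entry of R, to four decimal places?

e_1 = c_1/‖c_1‖ = (-4, -3, -3)/5.8310 = (-0.6860, -0.5145, -0.5145).
r_{12} = e_1·c_2 = 0.6860.

r_{12} = 0.6860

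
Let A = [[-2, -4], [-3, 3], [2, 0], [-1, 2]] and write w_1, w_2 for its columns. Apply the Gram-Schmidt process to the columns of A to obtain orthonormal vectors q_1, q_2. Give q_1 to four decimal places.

q_1 = w_1/‖w_1‖ = (-2, -3, 2, -1)/4.2426 = (-0.4714, -0.7071, 0.4714, -0.2357).

q_1 = (-0.4714, -0.7071, 0.4714, -0.2357)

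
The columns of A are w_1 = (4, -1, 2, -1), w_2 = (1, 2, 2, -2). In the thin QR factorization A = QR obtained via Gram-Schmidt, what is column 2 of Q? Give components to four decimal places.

w_1 = (4, -1, 2, -1); ‖w_1‖ = 4.6904, so e_1 = (0.8528, -0.2132, 0.4264, -0.2132).
e_1·w_2 = 0.8528·1 + (-0.2132)·2 + 0.4264·2 + (-0.2132)·(-2) = 1.7056.
u_2 = w_2 − 1.7056·e_1 = (-0.4545, 2.3636, 1.2727, -1.6364).
‖u_2‖ = 3.1766, so e_2 = (-0.1431, 0.7441, 0.4007, -0.5151).

e_2 = (-0.1431, 0.7441, 0.4007, -0.5151)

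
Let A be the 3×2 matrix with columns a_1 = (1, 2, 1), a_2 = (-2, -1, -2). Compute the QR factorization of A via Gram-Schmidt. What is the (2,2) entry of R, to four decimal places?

r_{22} = 1.7321

e_1 = a_1/‖a_1‖ = (1, 2, 1)/2.4495 = (0.4082, 0.8165, 0.4082).
r_{12} = e_1·a_2 = -2.4495.
u_2 = a_2 + 2.4495·e_1 = (-1.0000, 1.0000, -1.0000).
r_{22} = ‖u_2‖ = 1.7321.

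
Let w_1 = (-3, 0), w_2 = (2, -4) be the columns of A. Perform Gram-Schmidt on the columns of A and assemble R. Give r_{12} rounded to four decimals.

w_1 = (-3, 0); ‖w_1‖ = 3.0000, so e_1 = (-1.0000, 0.0000).
r_{12} = e_1·w_2 = -2.0000.

r_{12} = -2.0000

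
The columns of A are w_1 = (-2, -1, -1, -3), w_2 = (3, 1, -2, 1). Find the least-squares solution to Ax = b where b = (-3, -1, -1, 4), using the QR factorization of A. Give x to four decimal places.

x = (-0.5714, -0.5714)

q_1 = w_1/‖w_1‖ = (-2, -1, -1, -3)/3.8730 = (-0.5164, -0.2582, -0.2582, -0.7746).
r_{12} = q_1·w_2 = -2.0656.
u_2 = w_2 + 2.0656·q_1 = (1.9333, 0.4667, -2.5333, -0.6000).
‖u_2‖ = 3.2762, so q_2 = (0.5901, 0.1424, -0.7733, -0.1831).
Qᵀb = (-1.0328, -1.8721).
Back-substitute: x_2 = -1.8721/3.2762 = -0.5714.
x_1 = (-1.0328 + 2.0656·(-0.5714))/3.8730 = -0.5714.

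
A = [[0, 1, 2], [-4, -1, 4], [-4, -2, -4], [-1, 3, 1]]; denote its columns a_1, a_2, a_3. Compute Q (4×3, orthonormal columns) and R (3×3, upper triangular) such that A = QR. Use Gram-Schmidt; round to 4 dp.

Q = [[0.0000, 0.2823, 0.2298], [-0.6963, 0.0257, 0.6946], [-0.6963, -0.2567, -0.6285], [-0.1741, 0.9240, -0.2641]], R = [[5.7446, 1.5667, -0.1741], [0.0000, 3.5420, 2.6180], [0.0000, 0.0000, 5.4878]]

a_1 = (0, -4, -4, -1); ‖a_1‖ = 5.7446, so q_1 = (0.0000, -0.6963, -0.6963, -0.1741).
q_1·a_2 = 0.0000·1 + (-0.6963)·(-1) + (-0.6963)·(-2) + (-0.1741)·3 = 1.5667.
u_2 = a_2 − 1.5667·q_1 = (1.0000, 0.0909, -0.9091, 3.2727).
‖u_2‖ = 3.5420, so q_2 = (0.2823, 0.0257, -0.2567, 0.9240).
q_1·a_3 = 0.0000·2 + (-0.6963)·4 + (-0.6963)·(-4) + (-0.1741)·1 = -0.1741; q_2·a_3 = 0.2823·2 + 0.0257·4 + (-0.2567)·(-4) + 0.9240·1 = 2.6180.
u_3 = a_3 + 0.1741·q_1 − 2.6180·q_2 = (1.2609, 3.8116, -3.4493, -1.4493).
‖u_3‖ = 5.4878, so q_3 = (0.2298, 0.6946, -0.6285, -0.2641).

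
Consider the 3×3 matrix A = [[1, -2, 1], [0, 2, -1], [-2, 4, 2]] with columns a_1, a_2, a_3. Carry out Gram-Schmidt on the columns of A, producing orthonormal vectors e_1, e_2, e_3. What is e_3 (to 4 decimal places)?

a_1 = (1, 0, -2); ‖a_1‖ = 2.2361, so e_1 = (0.4472, 0.0000, -0.8944).
e_1·a_2 = 0.4472·(-2) + 0.0000·2 + (-0.8944)·4 = -4.4721.
u_2 = a_2 + 4.4721·e_1 = (0.0000, 2.0000, 0.0000).
‖u_2‖ = 2.0000, so e_2 = (0.0000, 1.0000, 0.0000).
e_1·a_3 = 0.4472·1 + 0.0000·(-1) + (-0.8944)·2 = -1.3416; e_2·a_3 = 0.0000·1 + 1.0000·(-1) + 0.0000·2 = -1.0000.
u_3 = a_3 + 1.3416·e_1 + 1.0000·e_2 = (1.6000, 0.0000, 0.8000).
‖u_3‖ = 1.7889, so e_3 = (0.8944, 0.0000, 0.4472).

e_3 = (0.8944, 0.0000, 0.4472)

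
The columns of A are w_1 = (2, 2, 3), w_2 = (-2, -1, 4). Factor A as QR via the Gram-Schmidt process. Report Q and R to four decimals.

w_1 = (2, 2, 3); ‖w_1‖ = 4.1231, so q_1 = (0.4851, 0.4851, 0.7276).
q_1·w_2 = 0.4851·(-2) + 0.4851·(-1) + 0.7276·4 = 1.4552.
u_2 = w_2 − 1.4552·q_1 = (-2.7059, -1.7059, 2.9412).
‖u_2‖ = 4.3454, so q_2 = (-0.6227, -0.3926, 0.6769).

Q = [[0.4851, -0.6227], [0.4851, -0.3926], [0.7276, 0.6769]], R = [[4.1231, 1.4552], [0.0000, 4.3454]]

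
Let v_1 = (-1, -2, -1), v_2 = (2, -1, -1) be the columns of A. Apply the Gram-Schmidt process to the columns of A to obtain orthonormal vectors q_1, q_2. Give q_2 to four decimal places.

q_2 = (0.8971, -0.2760, -0.3450)

v_1 = (-1, -2, -1); ‖v_1‖ = 2.4495, so q_1 = (-0.4082, -0.8165, -0.4082).
q_1·v_2 = (-0.4082)·2 + (-0.8165)·(-1) + (-0.4082)·(-1) = 0.4082.
u_2 = v_2 − 0.4082·q_1 = (2.1667, -0.6667, -0.8333).
‖u_2‖ = 2.4152, so q_2 = (0.8971, -0.2760, -0.3450).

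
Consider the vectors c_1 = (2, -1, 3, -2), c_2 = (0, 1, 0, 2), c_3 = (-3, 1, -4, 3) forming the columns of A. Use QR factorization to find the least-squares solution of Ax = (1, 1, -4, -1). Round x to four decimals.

c_1 = (2, -1, 3, -2); ‖c_1‖ = 4.2426, so q_1 = (0.4714, -0.2357, 0.7071, -0.4714).
q_1·c_2 = 0.4714·0 + (-0.2357)·1 + 0.7071·0 + (-0.4714)·2 = -1.1785.
u_2 = c_2 + 1.1785·q_1 = (0.5556, 0.7222, 0.8333, 1.4444).
‖u_2‖ = 1.9003, so q_2 = (0.2924, 0.3801, 0.4385, 0.7601).
q_1·c_3 = 0.4714·(-3) + (-0.2357)·1 + 0.7071·(-4) + (-0.4714)·3 = -5.8926; q_2·c_3 = 0.2924·(-3) + 0.3801·1 + 0.4385·(-4) + 0.7601·3 = 0.0292.
u_3 = c_3 + 5.8926·q_1 − 0.0292·q_2 = (-0.2308, -0.4000, 0.1538, 0.2000).
‖u_3‖ = 0.5262, so q_3 = (-0.4385, -0.7601, 0.2924, 0.3801).
Qᵀb = (-2.1213, -1.8418, -2.7481).
Back-substitute: x_3 = -2.7481/0.5262 = -5.2222.
x_2 = (-1.8418 − 0.0292·(-5.2222))/1.9003 = -0.8889.
x_1 = (-2.1213 + 1.1785·(-0.8889) + 5.8926·(-5.2222))/4.2426 = -8.0000.

x = (-8.0000, -0.8889, -5.2222)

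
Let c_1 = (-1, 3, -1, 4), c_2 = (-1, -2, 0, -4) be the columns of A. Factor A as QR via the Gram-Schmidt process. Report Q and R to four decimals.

c_1 = (-1, 3, -1, 4); ‖c_1‖ = 5.1962, so q_1 = (-0.1925, 0.5774, -0.1925, 0.7698).
q_1·c_2 = (-0.1925)·(-1) + 0.5774·(-2) + (-0.1925)·0 + 0.7698·(-4) = -4.0415.
u_2 = c_2 + 4.0415·q_1 = (-1.7778, 0.3333, -0.7778, -0.8889).
‖u_2‖ = 2.1602, so q_2 = (-0.8230, 0.1543, -0.3600, -0.4115).

Q = [[-0.1925, -0.8230], [0.5774, 0.1543], [-0.1925, -0.3600], [0.7698, -0.4115]], R = [[5.1962, -4.0415], [0.0000, 2.1602]]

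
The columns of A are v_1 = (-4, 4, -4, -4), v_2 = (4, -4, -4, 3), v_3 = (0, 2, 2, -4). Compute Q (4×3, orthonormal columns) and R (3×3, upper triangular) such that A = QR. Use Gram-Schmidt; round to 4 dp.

Q = [[-0.5000, 0.3363, 0.6455], [0.5000, -0.3363, -0.0175], [-0.5000, -0.8596, 0.0947], [-0.5000, 0.1869, -0.7577]], R = [[8.0000, -3.5000, 2.0000], [0.0000, 6.6895, -3.1392], [0.0000, 0.0000, 3.1852]]

v_1 = (-4, 4, -4, -4); ‖v_1‖ = 8.0000, so q_1 = (-0.5000, 0.5000, -0.5000, -0.5000).
q_1·v_2 = (-0.5000)·4 + 0.5000·(-4) + (-0.5000)·(-4) + (-0.5000)·3 = -3.5000.
u_2 = v_2 + 3.5000·q_1 = (2.2500, -2.2500, -5.7500, 1.2500).
‖u_2‖ = 6.6895, so q_2 = (0.3363, -0.3363, -0.8596, 0.1869).
q_1·v_3 = (-0.5000)·0 + 0.5000·2 + (-0.5000)·2 + (-0.5000)·(-4) = 2.0000; q_2·v_3 = 0.3363·0 + (-0.3363)·2 + (-0.8596)·2 + 0.1869·(-4) = -3.1392.
u_3 = v_3 − 2.0000·q_1 + 3.1392·q_2 = (2.0559, -0.0559, 0.3017, -2.4134).
‖u_3‖ = 3.1852, so q_3 = (0.6455, -0.0175, 0.0947, -0.7577).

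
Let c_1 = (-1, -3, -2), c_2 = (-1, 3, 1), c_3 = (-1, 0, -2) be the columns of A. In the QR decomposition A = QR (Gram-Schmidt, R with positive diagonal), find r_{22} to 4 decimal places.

e_1 = c_1/‖c_1‖ = (-1, -3, -2)/3.7417 = (-0.2673, -0.8018, -0.5345).
r_{12} = e_1·c_2 = -2.6726.
u_2 = c_2 + 2.6726·e_1 = (-1.7143, 0.8571, -0.4286).
r_{22} = ‖u_2‖ = 1.9640.

r_{22} = 1.9640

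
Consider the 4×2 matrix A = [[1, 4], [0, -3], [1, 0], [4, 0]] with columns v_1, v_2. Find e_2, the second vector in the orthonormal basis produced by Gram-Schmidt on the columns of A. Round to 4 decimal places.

v_1 = (1, 0, 1, 4); ‖v_1‖ = 4.2426, so e_1 = (0.2357, 0.0000, 0.2357, 0.9428).
e_1·v_2 = 0.2357·4 + 0.0000·(-3) + 0.2357·0 + 0.9428·0 = 0.9428.
u_2 = v_2 − 0.9428·e_1 = (3.7778, -3.0000, -0.2222, -0.8889).
‖u_2‖ = 4.9103, so e_2 = (0.7694, -0.6110, -0.0453, -0.1810).

e_2 = (0.7694, -0.6110, -0.0453, -0.1810)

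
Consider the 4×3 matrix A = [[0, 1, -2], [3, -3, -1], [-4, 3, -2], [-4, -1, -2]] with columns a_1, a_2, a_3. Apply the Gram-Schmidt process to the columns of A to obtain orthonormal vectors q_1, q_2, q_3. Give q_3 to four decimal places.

a_1 = (0, 3, -4, -4); ‖a_1‖ = 6.4031, so q_1 = (0.0000, 0.4685, -0.6247, -0.6247).
q_1·a_2 = 0.0000·1 + 0.4685·(-3) + (-0.6247)·3 + (-0.6247)·(-1) = -2.6550.
u_2 = a_2 + 2.6550·q_1 = (1.0000, -1.7561, 1.3415, -2.6585).
‖u_2‖ = 3.5988, so q_2 = (0.2779, -0.4880, 0.3728, -0.7387).
q_1·a_3 = 0.0000·(-2) + 0.4685·(-1) + (-0.6247)·(-2) + (-0.6247)·(-2) = 2.0303; q_2·a_3 = 0.2779·(-2) + (-0.4880)·(-1) + 0.3728·(-2) + (-0.7387)·(-2) = 0.6642.
u_3 = a_3 − 2.0303·q_1 − 0.6642·q_2 = (-2.1846, -1.6271, -0.9793, -0.2411).
‖u_3‖ = 2.9046, so q_3 = (-0.7521, -0.5602, -0.3371, -0.0830).

q_3 = (-0.7521, -0.5602, -0.3371, -0.0830)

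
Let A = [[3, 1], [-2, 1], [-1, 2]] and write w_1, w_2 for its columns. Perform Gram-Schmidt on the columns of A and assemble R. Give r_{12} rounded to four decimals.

r_{12} = -0.2673

e_1 = w_1/‖w_1‖ = (3, -2, -1)/3.7417 = (0.8018, -0.5345, -0.2673).
r_{12} = e_1·w_2 = -0.2673.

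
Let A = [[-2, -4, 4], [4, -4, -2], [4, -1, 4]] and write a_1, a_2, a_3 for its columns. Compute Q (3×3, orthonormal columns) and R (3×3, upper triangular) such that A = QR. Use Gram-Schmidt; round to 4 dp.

Q = [[-0.3333, -0.8666, 0.3714], [0.6667, -0.4952, -0.5571], [0.6667, 0.0619, 0.7428]], R = [[6.0000, -2.0000, 0.0000], [0.0000, 5.3852, -2.2283], [0.0000, 0.0000, 5.5709]]

a_1 = (-2, 4, 4); ‖a_1‖ = 6.0000, so q_1 = (-0.3333, 0.6667, 0.6667).
q_1·a_2 = (-0.3333)·(-4) + 0.6667·(-4) + 0.6667·(-1) = -2.0000.
u_2 = a_2 + 2.0000·q_1 = (-4.6667, -2.6667, 0.3333).
‖u_2‖ = 5.3852, so q_2 = (-0.8666, -0.4952, 0.0619).
q_1·a_3 = (-0.3333)·4 + 0.6667·(-2) + 0.6667·4 = 0.0000; q_2·a_3 = (-0.8666)·4 + (-0.4952)·(-2) + 0.0619·4 = -2.2283.
u_3 = a_3 + 0.0000·q_1 + 2.2283·q_2 = (2.0690, -3.1034, 4.1379).
‖u_3‖ = 5.5709, so q_3 = (0.3714, -0.5571, 0.7428).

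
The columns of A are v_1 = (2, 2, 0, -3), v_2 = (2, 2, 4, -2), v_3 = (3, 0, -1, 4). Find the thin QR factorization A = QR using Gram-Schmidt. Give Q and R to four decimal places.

Q = [[0.4851, 0.0870, 0.7641], [0.4851, 0.0870, 0.1493], [0.0000, 0.9856, -0.1522], [-0.7276, 0.1160, 0.6089]], R = [[4.1231, 3.3955, -1.4552], [0.0000, 4.0584, -0.2609], [0.0000, 0.0000, 4.8800]]

v_1 = (2, 2, 0, -3); ‖v_1‖ = 4.1231, so q_1 = (0.4851, 0.4851, 0.0000, -0.7276).
q_1·v_2 = 0.4851·2 + 0.4851·2 + 0.0000·4 + (-0.7276)·(-2) = 3.3955.
u_2 = v_2 − 3.3955·q_1 = (0.3529, 0.3529, 4.0000, 0.4706).
‖u_2‖ = 4.0584, so q_2 = (0.0870, 0.0870, 0.9856, 0.1160).
q_1·v_3 = 0.4851·3 + 0.4851·0 + 0.0000·(-1) + (-0.7276)·4 = -1.4552; q_2·v_3 = 0.0870·3 + 0.0870·0 + 0.9856·(-1) + 0.1160·4 = -0.2609.
u_3 = v_3 + 1.4552·q_1 + 0.2609·q_2 = (3.7286, 0.7286, -0.7429, 2.9714).
‖u_3‖ = 4.8800, so q_3 = (0.7641, 0.1493, -0.1522, 0.6089).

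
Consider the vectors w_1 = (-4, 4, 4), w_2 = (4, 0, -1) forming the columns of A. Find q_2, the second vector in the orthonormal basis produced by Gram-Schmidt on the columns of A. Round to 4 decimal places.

w_1 = (-4, 4, 4); ‖w_1‖ = 6.9282, so q_1 = (-0.5774, 0.5774, 0.5774).
q_1·w_2 = (-0.5774)·4 + 0.5774·0 + 0.5774·(-1) = -2.8868.
u_2 = w_2 + 2.8868·q_1 = (2.3333, 1.6667, 0.6667).
‖u_2‖ = 2.9439, so q_2 = (0.7926, 0.5661, 0.2265).

q_2 = (0.7926, 0.5661, 0.2265)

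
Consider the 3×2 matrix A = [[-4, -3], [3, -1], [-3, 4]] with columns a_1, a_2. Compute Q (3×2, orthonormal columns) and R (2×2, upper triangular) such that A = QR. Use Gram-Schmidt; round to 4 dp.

Q = [[-0.6860, -0.6609], [0.5145, -0.1449], [-0.5145, 0.7363]], R = [[5.8310, -0.5145], [0.0000, 5.0730]]

q_1 = a_1/‖a_1‖ = (-4, 3, -3)/5.8310 = (-0.6860, 0.5145, -0.5145).
r_{12} = q_1·a_2 = -0.5145.
u_2 = a_2 + 0.5145·q_1 = (-3.3529, -0.7353, 3.7353).
‖u_2‖ = 5.0730, so q_2 = (-0.6609, -0.1449, 0.7363).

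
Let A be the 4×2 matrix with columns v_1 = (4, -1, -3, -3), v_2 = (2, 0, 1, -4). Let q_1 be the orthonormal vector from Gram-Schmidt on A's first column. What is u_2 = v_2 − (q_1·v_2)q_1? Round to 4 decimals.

q_1 = v_1/‖v_1‖ = (4, -1, -3, -3)/5.9161 = (0.6761, -0.1690, -0.5071, -0.5071).
r_{12} = q_1·v_2 = 2.8735.
u_2 = v_2 − 2.8735·q_1 = (0.0571, 0.4857, 2.4571, -2.5429).

u_2 = (0.0571, 0.4857, 2.4571, -2.5429)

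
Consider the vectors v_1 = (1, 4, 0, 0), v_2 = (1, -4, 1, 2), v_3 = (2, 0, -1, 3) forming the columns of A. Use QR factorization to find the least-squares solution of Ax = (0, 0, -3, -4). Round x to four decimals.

v_1 = (1, 4, 0, 0); ‖v_1‖ = 4.1231, so e_1 = (0.2425, 0.9701, 0.0000, 0.0000).
e_1·v_2 = 0.2425·1 + 0.9701·(-4) + 0.0000·1 + 0.0000·2 = -3.6380.
u_2 = v_2 + 3.6380·e_1 = (1.8824, -0.4706, 1.0000, 2.0000).
‖u_2‖ = 2.9605, so e_2 = (0.6358, -0.1590, 0.3378, 0.6756).
e_1·v_3 = 0.2425·2 + 0.9701·0 + 0.0000·(-1) + 0.0000·3 = 0.4851; e_2·v_3 = 0.6358·2 + (-0.1590)·0 + 0.3378·(-1) + 0.6756·3 = 2.9605.
u_3 = v_3 − 0.4851·e_1 − 2.9605·e_2 = (0.0000, 0.0000, -2.0000, 1.0000).
‖u_3‖ = 2.2361, so e_3 = (0.0000, 0.0000, -0.8944, 0.4472).
Qᵀb = (0.0000, -3.7156, 0.8944).
Back-substitute: x_3 = 0.8944/2.2361 = 0.4000.
x_2 = (-3.7156 − 2.9605·0.4000)/2.9605 = -1.6550.
x_1 = (0.0000 + 3.6380·(-1.6550) − 0.4851·0.4000)/4.1231 = -1.5074.

x = (-1.5074, -1.6550, 0.4000)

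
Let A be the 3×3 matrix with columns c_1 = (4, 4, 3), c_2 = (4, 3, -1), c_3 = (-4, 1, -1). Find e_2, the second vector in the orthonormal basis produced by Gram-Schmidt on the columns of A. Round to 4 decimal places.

e_2 = (0.4760, 0.1710, -0.8627)

e_1 = c_1/‖c_1‖ = (4, 4, 3)/6.4031 = (0.6247, 0.6247, 0.4685).
r_{12} = e_1·c_2 = 3.9043.
u_2 = c_2 − 3.9043·e_1 = (1.5610, 0.5610, -2.8293).
‖u_2‖ = 3.2796, so e_2 = (0.4760, 0.1710, -0.8627).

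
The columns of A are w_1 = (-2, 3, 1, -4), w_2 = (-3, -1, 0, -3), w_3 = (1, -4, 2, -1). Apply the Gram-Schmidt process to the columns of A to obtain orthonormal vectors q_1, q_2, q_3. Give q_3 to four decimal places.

w_1 = (-2, 3, 1, -4); ‖w_1‖ = 5.4772, so q_1 = (-0.3651, 0.5477, 0.1826, -0.7303).
q_1·w_2 = (-0.3651)·(-3) + 0.5477·(-1) + 0.1826·0 + (-0.7303)·(-3) = 2.7386.
u_2 = w_2 − 2.7386·q_1 = (-2.0000, -2.5000, -0.5000, -1.0000).
‖u_2‖ = 3.3912, so q_2 = (-0.5898, -0.7372, -0.1474, -0.2949).
q_1·w_3 = (-0.3651)·1 + 0.5477·(-4) + 0.1826·2 + (-0.7303)·(-1) = -1.4606; q_2·w_3 = (-0.5898)·1 + (-0.7372)·(-4) + (-0.1474)·2 + (-0.2949)·(-1) = 2.3591.
u_3 = w_3 + 1.4606·q_1 − 2.3591·q_2 = (1.8580, -1.4609, 2.6145, -1.3710).
‖u_3‖ = 3.7817, so q_3 = (0.4913, -0.3863, 0.6913, -0.3625).

q_3 = (0.4913, -0.3863, 0.6913, -0.3625)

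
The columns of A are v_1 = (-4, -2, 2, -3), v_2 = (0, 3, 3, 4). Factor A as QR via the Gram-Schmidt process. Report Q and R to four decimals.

Q = [[-0.6963, -0.2672], [-0.3482, 0.4175], [0.3482, 0.6847], [-0.5222, 0.5344]], R = [[5.7446, -2.0889], [0.0000, 5.4439]]

q_1 = v_1/‖v_1‖ = (-4, -2, 2, -3)/5.7446 = (-0.6963, -0.3482, 0.3482, -0.5222).
r_{12} = q_1·v_2 = -2.0889.
u_2 = v_2 + 2.0889·q_1 = (-1.4545, 2.2727, 3.7273, 2.9091).
‖u_2‖ = 5.4439, so q_2 = (-0.2672, 0.4175, 0.6847, 0.5344).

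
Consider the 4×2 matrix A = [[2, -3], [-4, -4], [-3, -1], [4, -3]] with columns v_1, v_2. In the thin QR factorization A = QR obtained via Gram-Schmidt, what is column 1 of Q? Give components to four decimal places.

e_1 = (0.2981, -0.5963, -0.4472, 0.5963)

v_1 = (2, -4, -3, 4); ‖v_1‖ = 6.7082, so e_1 = (0.2981, -0.5963, -0.4472, 0.5963).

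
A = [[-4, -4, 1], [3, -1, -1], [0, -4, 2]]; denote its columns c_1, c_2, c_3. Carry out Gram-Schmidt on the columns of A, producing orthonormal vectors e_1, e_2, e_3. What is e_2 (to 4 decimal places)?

c_1 = (-4, 3, 0); ‖c_1‖ = 5.0000, so e_1 = (-0.8000, 0.6000, 0.0000).
e_1·c_2 = (-0.8000)·(-4) + 0.6000·(-1) + 0.0000·(-4) = 2.6000.
u_2 = c_2 − 2.6000·e_1 = (-1.9200, -2.5600, -4.0000).
‖u_2‖ = 5.1225, so e_2 = (-0.3748, -0.4998, -0.7809).

e_2 = (-0.3748, -0.4998, -0.7809)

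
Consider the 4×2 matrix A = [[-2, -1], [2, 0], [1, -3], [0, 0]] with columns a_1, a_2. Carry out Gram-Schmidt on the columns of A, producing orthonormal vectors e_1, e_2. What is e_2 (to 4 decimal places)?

e_2 = (-0.3887, 0.0707, -0.9187, 0.0000)

a_1 = (-2, 2, 1, 0); ‖a_1‖ = 3.0000, so e_1 = (-0.6667, 0.6667, 0.3333, 0.0000).
e_1·a_2 = (-0.6667)·(-1) + 0.6667·0 + 0.3333·(-3) + 0.0000·0 = -0.3333.
u_2 = a_2 + 0.3333·e_1 = (-1.2222, 0.2222, -2.8889, 0.0000).
‖u_2‖ = 3.1447, so e_2 = (-0.3887, 0.0707, -0.9187, 0.0000).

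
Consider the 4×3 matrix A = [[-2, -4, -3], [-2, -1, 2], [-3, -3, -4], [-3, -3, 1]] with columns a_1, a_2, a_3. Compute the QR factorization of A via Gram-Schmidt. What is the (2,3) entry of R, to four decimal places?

r_{23} = 3.2497

e_1 = a_1/‖a_1‖ = (-2, -2, -3, -3)/5.0990 = (-0.3922, -0.3922, -0.5883, -0.5883).
r_{12} = e_1·a_2 = 5.4913.
u_2 = a_2 − 5.4913·e_1 = (-1.8462, 1.1538, 0.2308, 0.2308).
‖u_2‖ = 2.2014, so e_2 = (-0.8386, 0.5241, 0.1048, 0.1048).
r_{23} = e_2·a_3 = 3.2497.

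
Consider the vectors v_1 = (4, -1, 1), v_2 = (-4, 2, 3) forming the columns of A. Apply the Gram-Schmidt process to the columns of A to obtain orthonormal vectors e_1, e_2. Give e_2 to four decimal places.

e_1 = v_1/‖v_1‖ = (4, -1, 1)/4.2426 = (0.9428, -0.2357, 0.2357).
r_{12} = e_1·v_2 = -3.5355.
u_2 = v_2 + 3.5355·e_1 = (-0.6667, 1.1667, 3.8333).
‖u_2‖ = 4.0620, so e_2 = (-0.1641, 0.2872, 0.9437).

e_2 = (-0.1641, 0.2872, 0.9437)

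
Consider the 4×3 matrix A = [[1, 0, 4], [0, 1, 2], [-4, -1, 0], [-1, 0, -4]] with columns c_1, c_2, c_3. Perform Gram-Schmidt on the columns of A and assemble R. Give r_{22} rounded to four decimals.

r_{22} = 1.0541

c_1 = (1, 0, -4, -1); ‖c_1‖ = 4.2426, so q_1 = (0.2357, 0.0000, -0.9428, -0.2357).
q_1·c_2 = 0.2357·0 + 0.0000·1 + (-0.9428)·(-1) + (-0.2357)·0 = 0.9428.
u_2 = c_2 − 0.9428·q_1 = (-0.2222, 1.0000, -0.1111, 0.2222).
r_{22} = ‖u_2‖ = 1.0541.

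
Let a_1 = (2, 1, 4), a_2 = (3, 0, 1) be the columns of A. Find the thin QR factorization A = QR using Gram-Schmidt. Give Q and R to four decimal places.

q_1 = a_1/‖a_1‖ = (2, 1, 4)/4.5826 = (0.4364, 0.2182, 0.8729).
r_{12} = q_1·a_2 = 2.1822.
u_2 = a_2 − 2.1822·q_1 = (2.0476, -0.4762, -0.9048).
‖u_2‖ = 2.2887, so q_2 = (0.8947, -0.2081, -0.3953).

Q = [[0.4364, 0.8947], [0.2182, -0.2081], [0.8729, -0.3953]], R = [[4.5826, 2.1822], [0.0000, 2.2887]]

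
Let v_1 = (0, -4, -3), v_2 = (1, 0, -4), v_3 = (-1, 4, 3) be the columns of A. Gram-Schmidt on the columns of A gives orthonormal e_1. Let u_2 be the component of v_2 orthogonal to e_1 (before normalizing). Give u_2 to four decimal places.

v_1 = (0, -4, -3); ‖v_1‖ = 5.0000, so e_1 = (0.0000, -0.8000, -0.6000).
e_1·v_2 = 0.0000·1 + (-0.8000)·0 + (-0.6000)·(-4) = 2.4000.
u_2 = v_2 − 2.4000·e_1 = (1.0000, 1.9200, -2.5600).

u_2 = (1.0000, 1.9200, -2.5600)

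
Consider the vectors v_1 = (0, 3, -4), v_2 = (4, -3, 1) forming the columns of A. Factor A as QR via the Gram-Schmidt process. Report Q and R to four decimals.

Q = [[0.0000, 0.9119], [0.6000, -0.3283], [-0.8000, -0.2462]], R = [[5.0000, -2.6000], [0.0000, 4.3863]]

q_1 = v_1/‖v_1‖ = (0, 3, -4)/5.0000 = (0.0000, 0.6000, -0.8000).
r_{12} = q_1·v_2 = -2.6000.
u_2 = v_2 + 2.6000·q_1 = (4.0000, -1.4400, -1.0800).
‖u_2‖ = 4.3863, so q_2 = (0.9119, -0.3283, -0.2462).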